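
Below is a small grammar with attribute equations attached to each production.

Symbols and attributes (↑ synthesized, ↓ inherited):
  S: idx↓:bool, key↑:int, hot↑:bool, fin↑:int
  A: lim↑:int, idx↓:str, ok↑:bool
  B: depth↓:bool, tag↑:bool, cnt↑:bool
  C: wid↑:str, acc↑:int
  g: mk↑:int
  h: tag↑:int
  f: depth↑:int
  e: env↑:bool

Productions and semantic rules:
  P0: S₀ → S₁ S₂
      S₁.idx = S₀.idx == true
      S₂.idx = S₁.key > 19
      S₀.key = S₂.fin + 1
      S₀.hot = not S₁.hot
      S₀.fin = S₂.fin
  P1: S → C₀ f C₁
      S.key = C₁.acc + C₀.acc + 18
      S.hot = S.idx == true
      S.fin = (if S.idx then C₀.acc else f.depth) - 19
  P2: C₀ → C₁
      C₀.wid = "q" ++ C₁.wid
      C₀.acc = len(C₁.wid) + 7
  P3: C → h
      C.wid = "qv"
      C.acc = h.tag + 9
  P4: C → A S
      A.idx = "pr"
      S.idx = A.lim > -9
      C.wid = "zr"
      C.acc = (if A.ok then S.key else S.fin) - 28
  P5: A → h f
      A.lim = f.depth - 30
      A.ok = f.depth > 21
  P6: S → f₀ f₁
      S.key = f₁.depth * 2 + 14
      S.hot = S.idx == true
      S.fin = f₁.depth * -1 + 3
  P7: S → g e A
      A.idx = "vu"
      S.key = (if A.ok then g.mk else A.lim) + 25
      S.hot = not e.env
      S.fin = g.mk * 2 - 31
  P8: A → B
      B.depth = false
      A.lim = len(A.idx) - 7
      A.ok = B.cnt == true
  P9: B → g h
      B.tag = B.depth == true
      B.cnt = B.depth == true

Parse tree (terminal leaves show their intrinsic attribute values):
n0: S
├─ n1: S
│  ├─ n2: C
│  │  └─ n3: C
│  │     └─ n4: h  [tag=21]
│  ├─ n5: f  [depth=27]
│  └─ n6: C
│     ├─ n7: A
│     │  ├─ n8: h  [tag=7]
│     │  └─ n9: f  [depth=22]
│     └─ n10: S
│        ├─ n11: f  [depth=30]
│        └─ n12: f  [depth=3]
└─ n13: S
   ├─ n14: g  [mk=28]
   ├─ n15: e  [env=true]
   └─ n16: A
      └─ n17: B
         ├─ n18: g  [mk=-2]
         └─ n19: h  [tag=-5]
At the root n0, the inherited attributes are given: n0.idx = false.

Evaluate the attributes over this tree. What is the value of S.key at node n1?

19

1. n0.idx = false  [given at root]
2. n1.idx = false  [S₀.idx == true]
3. n4.tag = 21  [terminal]
4. n3.wid = "qv"  ["qv"]
5. n3.acc = 30  [h.tag + 9]
6. n2.wid = "qqv"  ["q" ++ C₁.wid]
7. n2.acc = 9  [len(C₁.wid) + 7]
8. n5.depth = 27  [terminal]
9. n7.idx = "pr"  ["pr"]
10. n8.tag = 7  [terminal]
11. n9.depth = 22  [terminal]
12. n7.lim = -8  [f.depth - 30]
13. n7.ok = true  [f.depth > 21]
14. n10.idx = true  [A.lim > -9]
15. n11.depth = 30  [terminal]
16. n12.depth = 3  [terminal]
17. n10.key = 20  [f₁.depth * 2 + 14]
18. n10.hot = true  [S.idx == true]
19. n10.fin = 0  [f₁.depth * -1 + 3]
20. n6.wid = "zr"  ["zr"]
21. n6.acc = -8  [(if A.ok then S.key else S.fin) - 28]
22. n1.key = 19  [C₁.acc + C₀.acc + 18]
23. n1.hot = false  [S.idx == true]
24. n1.fin = 8  [(if S.idx then C₀.acc else f.depth) - 19]
25. n13.idx = false  [S₁.key > 19]
26. n14.mk = 28  [terminal]
27. n15.env = true  [terminal]
28. n16.idx = "vu"  ["vu"]
29. n17.depth = false  [false]
30. n18.mk = -2  [terminal]
31. n19.tag = -5  [terminal]
32. n17.tag = false  [B.depth == true]
33. n17.cnt = false  [B.depth == true]
34. n16.lim = -5  [len(A.idx) - 7]
35. n16.ok = false  [B.cnt == true]
36. n13.key = 20  [(if A.ok then g.mk else A.lim) + 25]
37. n13.hot = false  [not e.env]
38. n13.fin = 25  [g.mk * 2 - 31]
39. n0.key = 26  [S₂.fin + 1]
40. n0.hot = true  [not S₁.hot]
41. n0.fin = 25  [S₂.fin]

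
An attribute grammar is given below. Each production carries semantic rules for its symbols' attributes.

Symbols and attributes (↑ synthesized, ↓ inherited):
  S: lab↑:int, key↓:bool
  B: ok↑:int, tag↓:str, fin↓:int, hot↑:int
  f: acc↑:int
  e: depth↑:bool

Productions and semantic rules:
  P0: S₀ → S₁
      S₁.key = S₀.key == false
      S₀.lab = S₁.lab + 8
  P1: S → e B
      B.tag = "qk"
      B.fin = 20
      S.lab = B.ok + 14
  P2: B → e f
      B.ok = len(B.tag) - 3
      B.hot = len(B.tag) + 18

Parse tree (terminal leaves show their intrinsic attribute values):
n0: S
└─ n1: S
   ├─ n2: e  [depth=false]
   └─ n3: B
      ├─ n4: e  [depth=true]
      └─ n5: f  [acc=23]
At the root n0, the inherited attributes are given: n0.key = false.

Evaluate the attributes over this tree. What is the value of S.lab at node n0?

21

1. n0.key = false  [given at root]
2. n1.key = true  [S₀.key == false]
3. n2.depth = false  [terminal]
4. n3.tag = "qk"  ["qk"]
5. n3.fin = 20  [20]
6. n4.depth = true  [terminal]
7. n5.acc = 23  [terminal]
8. n3.ok = -1  [len(B.tag) - 3]
9. n3.hot = 20  [len(B.tag) + 18]
10. n1.lab = 13  [B.ok + 14]
11. n0.lab = 21  [S₁.lab + 8]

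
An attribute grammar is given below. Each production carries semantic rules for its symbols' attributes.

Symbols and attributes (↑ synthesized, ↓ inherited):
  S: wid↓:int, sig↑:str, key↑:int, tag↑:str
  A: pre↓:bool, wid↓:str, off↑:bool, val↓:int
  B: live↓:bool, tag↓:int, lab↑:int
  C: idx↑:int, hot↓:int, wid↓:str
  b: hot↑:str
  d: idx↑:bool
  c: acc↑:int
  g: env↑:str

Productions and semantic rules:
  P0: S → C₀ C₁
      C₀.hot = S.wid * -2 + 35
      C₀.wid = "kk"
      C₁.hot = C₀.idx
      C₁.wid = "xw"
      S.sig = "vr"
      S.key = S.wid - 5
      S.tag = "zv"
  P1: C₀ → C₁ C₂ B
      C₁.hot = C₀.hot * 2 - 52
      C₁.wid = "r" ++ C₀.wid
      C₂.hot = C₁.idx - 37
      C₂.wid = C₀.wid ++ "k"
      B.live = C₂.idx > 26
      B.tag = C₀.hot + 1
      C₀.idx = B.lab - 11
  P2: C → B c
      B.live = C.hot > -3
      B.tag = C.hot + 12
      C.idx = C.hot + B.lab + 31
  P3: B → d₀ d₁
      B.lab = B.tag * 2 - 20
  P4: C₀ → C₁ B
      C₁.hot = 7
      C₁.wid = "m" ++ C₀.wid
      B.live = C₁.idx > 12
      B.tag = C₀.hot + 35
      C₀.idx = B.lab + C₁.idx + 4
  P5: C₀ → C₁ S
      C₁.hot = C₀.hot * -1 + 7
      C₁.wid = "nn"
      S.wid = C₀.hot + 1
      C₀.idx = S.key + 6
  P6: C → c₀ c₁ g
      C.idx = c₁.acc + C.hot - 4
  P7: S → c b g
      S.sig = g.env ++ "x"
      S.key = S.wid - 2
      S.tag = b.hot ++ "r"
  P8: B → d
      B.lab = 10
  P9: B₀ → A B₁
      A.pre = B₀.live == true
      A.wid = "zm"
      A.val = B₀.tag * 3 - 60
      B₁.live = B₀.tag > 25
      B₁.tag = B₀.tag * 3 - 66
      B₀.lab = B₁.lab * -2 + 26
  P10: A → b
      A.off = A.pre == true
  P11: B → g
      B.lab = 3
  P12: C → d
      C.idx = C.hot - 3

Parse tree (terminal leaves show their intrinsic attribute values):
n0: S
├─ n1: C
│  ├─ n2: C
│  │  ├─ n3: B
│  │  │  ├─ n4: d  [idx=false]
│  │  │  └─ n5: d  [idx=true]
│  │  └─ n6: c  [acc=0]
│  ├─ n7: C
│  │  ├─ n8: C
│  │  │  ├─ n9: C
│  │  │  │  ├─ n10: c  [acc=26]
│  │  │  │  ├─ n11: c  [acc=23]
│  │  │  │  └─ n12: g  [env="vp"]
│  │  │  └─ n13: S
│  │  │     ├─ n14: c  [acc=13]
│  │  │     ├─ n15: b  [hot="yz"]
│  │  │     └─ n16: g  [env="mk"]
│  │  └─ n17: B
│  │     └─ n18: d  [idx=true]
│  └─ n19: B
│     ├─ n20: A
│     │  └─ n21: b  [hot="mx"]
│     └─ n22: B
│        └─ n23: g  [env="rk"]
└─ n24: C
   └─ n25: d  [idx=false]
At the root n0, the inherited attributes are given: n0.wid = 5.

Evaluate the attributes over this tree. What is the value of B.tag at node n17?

27

1. n0.wid = 5  [given at root]
2. n1.hot = 25  [S.wid * -2 + 35]
3. n1.wid = "kk"  ["kk"]
4. n2.hot = -2  [C₀.hot * 2 - 52]
5. n2.wid = "rkk"  ["r" ++ C₀.wid]
6. n3.live = true  [C.hot > -3]
7. n3.tag = 10  [C.hot + 12]
8. n4.idx = false  [terminal]
9. n5.idx = true  [terminal]
10. n3.lab = 0  [B.tag * 2 - 20]
11. n6.acc = 0  [terminal]
12. n2.idx = 29  [C.hot + B.lab + 31]
13. n7.hot = -8  [C₁.idx - 37]
14. n7.wid = "kkk"  [C₀.wid ++ "k"]
15. n8.hot = 7  [7]
16. n8.wid = "mkkk"  ["m" ++ C₀.wid]
17. n9.hot = 0  [C₀.hot * -1 + 7]
18. n9.wid = "nn"  ["nn"]
19. n10.acc = 26  [terminal]
20. n11.acc = 23  [terminal]
21. n12.env = "vp"  [terminal]
22. n9.idx = 19  [c₁.acc + C.hot - 4]
23. n13.wid = 8  [C₀.hot + 1]
24. n14.acc = 13  [terminal]
25. n15.hot = "yz"  [terminal]
26. n16.env = "mk"  [terminal]
27. n13.sig = "mkx"  [g.env ++ "x"]
28. n13.key = 6  [S.wid - 2]
29. n13.tag = "yzr"  [b.hot ++ "r"]
30. n8.idx = 12  [S.key + 6]
31. n17.live = false  [C₁.idx > 12]
32. n17.tag = 27  [C₀.hot + 35]
33. n18.idx = true  [terminal]
34. n17.lab = 10  [10]
35. n7.idx = 26  [B.lab + C₁.idx + 4]
36. n19.live = false  [C₂.idx > 26]
37. n19.tag = 26  [C₀.hot + 1]
38. n20.pre = false  [B₀.live == true]
39. n20.wid = "zm"  ["zm"]
40. n20.val = 18  [B₀.tag * 3 - 60]
41. n21.hot = "mx"  [terminal]
42. n20.off = false  [A.pre == true]
43. n22.live = true  [B₀.tag > 25]
44. n22.tag = 12  [B₀.tag * 3 - 66]
45. n23.env = "rk"  [terminal]
46. n22.lab = 3  [3]
47. n19.lab = 20  [B₁.lab * -2 + 26]
48. n1.idx = 9  [B.lab - 11]
49. n24.hot = 9  [C₀.idx]
50. n24.wid = "xw"  ["xw"]
51. n25.idx = false  [terminal]
52. n24.idx = 6  [C.hot - 3]
53. n0.sig = "vr"  ["vr"]
54. n0.key = 0  [S.wid - 5]
55. n0.tag = "zv"  ["zv"]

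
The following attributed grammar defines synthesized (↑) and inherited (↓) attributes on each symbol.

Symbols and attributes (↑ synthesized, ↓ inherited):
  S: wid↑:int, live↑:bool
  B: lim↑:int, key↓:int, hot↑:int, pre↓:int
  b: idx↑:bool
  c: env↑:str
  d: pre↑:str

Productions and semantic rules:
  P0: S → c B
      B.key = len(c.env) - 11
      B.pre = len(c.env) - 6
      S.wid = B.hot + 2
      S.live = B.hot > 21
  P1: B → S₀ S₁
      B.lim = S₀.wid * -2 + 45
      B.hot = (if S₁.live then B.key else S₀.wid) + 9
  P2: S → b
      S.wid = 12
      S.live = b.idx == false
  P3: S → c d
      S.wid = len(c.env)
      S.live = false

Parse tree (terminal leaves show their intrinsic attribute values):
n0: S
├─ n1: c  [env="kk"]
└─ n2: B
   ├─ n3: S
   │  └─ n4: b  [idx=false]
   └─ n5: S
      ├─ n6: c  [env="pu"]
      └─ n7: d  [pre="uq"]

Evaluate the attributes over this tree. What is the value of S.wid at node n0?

23

1. n1.env = "kk"  [terminal]
2. n2.key = -9  [len(c.env) - 11]
3. n2.pre = -4  [len(c.env) - 6]
4. n4.idx = false  [terminal]
5. n3.wid = 12  [12]
6. n3.live = true  [b.idx == false]
7. n6.env = "pu"  [terminal]
8. n7.pre = "uq"  [terminal]
9. n5.wid = 2  [len(c.env)]
10. n5.live = false  [false]
11. n2.lim = 21  [S₀.wid * -2 + 45]
12. n2.hot = 21  [(if S₁.live then B.key else S₀.wid) + 9]
13. n0.wid = 23  [B.hot + 2]
14. n0.live = false  [B.hot > 21]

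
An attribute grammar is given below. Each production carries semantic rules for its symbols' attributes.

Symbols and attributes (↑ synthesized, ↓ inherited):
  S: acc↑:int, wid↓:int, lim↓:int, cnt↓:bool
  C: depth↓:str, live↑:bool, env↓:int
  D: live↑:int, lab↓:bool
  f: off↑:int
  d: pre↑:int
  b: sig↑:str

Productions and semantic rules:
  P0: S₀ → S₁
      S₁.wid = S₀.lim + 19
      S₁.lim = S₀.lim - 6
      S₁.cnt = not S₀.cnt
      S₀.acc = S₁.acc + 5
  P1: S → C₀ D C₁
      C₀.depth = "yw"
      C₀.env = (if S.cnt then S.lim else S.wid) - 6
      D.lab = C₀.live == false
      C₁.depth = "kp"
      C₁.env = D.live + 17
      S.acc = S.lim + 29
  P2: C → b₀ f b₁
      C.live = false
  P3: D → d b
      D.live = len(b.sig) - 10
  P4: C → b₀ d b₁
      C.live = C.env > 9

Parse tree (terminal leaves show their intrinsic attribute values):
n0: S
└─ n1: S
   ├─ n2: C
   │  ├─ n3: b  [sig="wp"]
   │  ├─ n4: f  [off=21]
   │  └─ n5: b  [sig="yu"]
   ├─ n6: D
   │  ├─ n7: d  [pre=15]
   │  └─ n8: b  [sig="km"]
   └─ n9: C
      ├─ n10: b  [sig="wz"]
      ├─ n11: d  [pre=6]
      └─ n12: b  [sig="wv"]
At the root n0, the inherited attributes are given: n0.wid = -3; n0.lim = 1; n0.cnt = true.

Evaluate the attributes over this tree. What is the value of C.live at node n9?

1. n0.wid = -3  [given at root]
2. n0.lim = 1  [given at root]
3. n0.cnt = true  [given at root]
4. n1.wid = 20  [S₀.lim + 19]
5. n1.lim = -5  [S₀.lim - 6]
6. n1.cnt = false  [not S₀.cnt]
7. n2.depth = "yw"  ["yw"]
8. n2.env = 14  [(if S.cnt then S.lim else S.wid) - 6]
9. n3.sig = "wp"  [terminal]
10. n4.off = 21  [terminal]
11. n5.sig = "yu"  [terminal]
12. n2.live = false  [false]
13. n6.lab = true  [C₀.live == false]
14. n7.pre = 15  [terminal]
15. n8.sig = "km"  [terminal]
16. n6.live = -8  [len(b.sig) - 10]
17. n9.depth = "kp"  ["kp"]
18. n9.env = 9  [D.live + 17]
19. n10.sig = "wz"  [terminal]
20. n11.pre = 6  [terminal]
21. n12.sig = "wv"  [terminal]
22. n9.live = false  [C.env > 9]
23. n1.acc = 24  [S.lim + 29]
24. n0.acc = 29  [S₁.acc + 5]

false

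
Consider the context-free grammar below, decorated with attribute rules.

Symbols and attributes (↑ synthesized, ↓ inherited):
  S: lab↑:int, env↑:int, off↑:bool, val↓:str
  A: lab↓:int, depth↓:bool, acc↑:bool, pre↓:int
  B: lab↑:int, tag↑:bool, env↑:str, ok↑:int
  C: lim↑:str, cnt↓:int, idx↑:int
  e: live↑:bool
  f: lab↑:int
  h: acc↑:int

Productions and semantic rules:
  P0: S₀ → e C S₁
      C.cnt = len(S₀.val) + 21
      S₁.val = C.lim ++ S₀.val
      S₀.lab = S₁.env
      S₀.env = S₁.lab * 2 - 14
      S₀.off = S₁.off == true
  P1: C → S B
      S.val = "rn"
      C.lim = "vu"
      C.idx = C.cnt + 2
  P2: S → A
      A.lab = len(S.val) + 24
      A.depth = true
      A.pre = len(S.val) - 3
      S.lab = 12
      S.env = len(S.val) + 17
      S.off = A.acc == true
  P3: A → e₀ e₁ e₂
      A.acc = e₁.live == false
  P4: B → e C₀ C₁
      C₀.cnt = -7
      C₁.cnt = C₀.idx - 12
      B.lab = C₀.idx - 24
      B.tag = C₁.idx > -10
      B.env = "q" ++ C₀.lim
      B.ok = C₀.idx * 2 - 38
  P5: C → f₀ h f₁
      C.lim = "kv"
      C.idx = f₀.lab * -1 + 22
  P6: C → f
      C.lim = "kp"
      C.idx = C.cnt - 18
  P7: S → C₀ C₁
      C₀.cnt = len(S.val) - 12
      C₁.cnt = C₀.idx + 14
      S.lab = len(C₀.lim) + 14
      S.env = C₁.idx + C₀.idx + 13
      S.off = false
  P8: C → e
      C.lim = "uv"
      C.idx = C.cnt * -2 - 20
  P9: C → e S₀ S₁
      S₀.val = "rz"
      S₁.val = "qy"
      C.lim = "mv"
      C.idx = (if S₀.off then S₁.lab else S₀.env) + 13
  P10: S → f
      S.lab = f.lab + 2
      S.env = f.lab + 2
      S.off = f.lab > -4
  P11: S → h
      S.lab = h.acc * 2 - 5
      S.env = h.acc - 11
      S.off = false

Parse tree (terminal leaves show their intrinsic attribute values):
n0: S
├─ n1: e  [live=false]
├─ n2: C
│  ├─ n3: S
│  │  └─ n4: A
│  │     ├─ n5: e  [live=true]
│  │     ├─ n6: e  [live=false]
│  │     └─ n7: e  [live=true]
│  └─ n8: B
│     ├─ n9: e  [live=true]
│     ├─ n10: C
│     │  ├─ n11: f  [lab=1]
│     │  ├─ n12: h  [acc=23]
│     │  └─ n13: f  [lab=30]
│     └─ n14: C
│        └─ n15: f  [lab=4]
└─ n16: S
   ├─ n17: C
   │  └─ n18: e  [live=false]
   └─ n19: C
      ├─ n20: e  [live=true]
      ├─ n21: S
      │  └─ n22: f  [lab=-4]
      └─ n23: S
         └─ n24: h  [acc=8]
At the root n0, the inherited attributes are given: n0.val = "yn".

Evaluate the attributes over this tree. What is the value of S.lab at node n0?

20

1. n0.val = "yn"  [given at root]
2. n1.live = false  [terminal]
3. n2.cnt = 23  [len(S₀.val) + 21]
4. n3.val = "rn"  ["rn"]
5. n4.lab = 26  [len(S.val) + 24]
6. n4.depth = true  [true]
7. n4.pre = -1  [len(S.val) - 3]
8. n5.live = true  [terminal]
9. n6.live = false  [terminal]
10. n7.live = true  [terminal]
11. n4.acc = true  [e₁.live == false]
12. n3.lab = 12  [12]
13. n3.env = 19  [len(S.val) + 17]
14. n3.off = true  [A.acc == true]
15. n9.live = true  [terminal]
16. n10.cnt = -7  [-7]
17. n11.lab = 1  [terminal]
18. n12.acc = 23  [terminal]
19. n13.lab = 30  [terminal]
20. n10.lim = "kv"  ["kv"]
21. n10.idx = 21  [f₀.lab * -1 + 22]
22. n14.cnt = 9  [C₀.idx - 12]
23. n15.lab = 4  [terminal]
24. n14.lim = "kp"  ["kp"]
25. n14.idx = -9  [C.cnt - 18]
26. n8.lab = -3  [C₀.idx - 24]
27. n8.tag = true  [C₁.idx > -10]
28. n8.env = "qkv"  ["q" ++ C₀.lim]
29. n8.ok = 4  [C₀.idx * 2 - 38]
30. n2.lim = "vu"  ["vu"]
31. n2.idx = 25  [C.cnt + 2]
32. n16.val = "vuyn"  [C.lim ++ S₀.val]
33. n17.cnt = -8  [len(S.val) - 12]
34. n18.live = false  [terminal]
35. n17.lim = "uv"  ["uv"]
36. n17.idx = -4  [C.cnt * -2 - 20]
37. n19.cnt = 10  [C₀.idx + 14]
38. n20.live = true  [terminal]
39. n21.val = "rz"  ["rz"]
40. n22.lab = -4  [terminal]
41. n21.lab = -2  [f.lab + 2]
42. n21.env = -2  [f.lab + 2]
43. n21.off = false  [f.lab > -4]
44. n23.val = "qy"  ["qy"]
45. n24.acc = 8  [terminal]
46. n23.lab = 11  [h.acc * 2 - 5]
47. n23.env = -3  [h.acc - 11]
48. n23.off = false  [false]
49. n19.lim = "mv"  ["mv"]
50. n19.idx = 11  [(if S₀.off then S₁.lab else S₀.env) + 13]
51. n16.lab = 16  [len(C₀.lim) + 14]
52. n16.env = 20  [C₁.idx + C₀.idx + 13]
53. n16.off = false  [false]
54. n0.lab = 20  [S₁.env]
55. n0.env = 18  [S₁.lab * 2 - 14]
56. n0.off = false  [S₁.off == true]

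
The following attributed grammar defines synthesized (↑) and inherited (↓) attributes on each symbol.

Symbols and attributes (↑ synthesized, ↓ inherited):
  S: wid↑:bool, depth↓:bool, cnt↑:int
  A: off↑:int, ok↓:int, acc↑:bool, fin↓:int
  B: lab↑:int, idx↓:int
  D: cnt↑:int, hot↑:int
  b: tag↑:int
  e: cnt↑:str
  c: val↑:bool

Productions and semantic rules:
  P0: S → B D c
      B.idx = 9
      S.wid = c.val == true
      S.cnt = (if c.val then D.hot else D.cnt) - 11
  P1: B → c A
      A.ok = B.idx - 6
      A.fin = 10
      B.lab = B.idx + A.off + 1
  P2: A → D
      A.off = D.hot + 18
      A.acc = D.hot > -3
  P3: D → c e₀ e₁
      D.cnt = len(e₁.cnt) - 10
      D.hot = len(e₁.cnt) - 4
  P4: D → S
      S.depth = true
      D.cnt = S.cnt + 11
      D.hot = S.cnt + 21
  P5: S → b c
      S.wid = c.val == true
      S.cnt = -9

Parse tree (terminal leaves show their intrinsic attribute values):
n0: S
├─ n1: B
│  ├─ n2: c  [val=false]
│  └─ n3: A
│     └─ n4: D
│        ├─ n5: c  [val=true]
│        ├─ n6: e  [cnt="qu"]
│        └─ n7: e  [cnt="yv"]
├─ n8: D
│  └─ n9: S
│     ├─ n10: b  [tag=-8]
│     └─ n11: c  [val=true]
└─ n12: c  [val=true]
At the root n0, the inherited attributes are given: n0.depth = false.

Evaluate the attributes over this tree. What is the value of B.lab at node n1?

26

1. n0.depth = false  [given at root]
2. n1.idx = 9  [9]
3. n2.val = false  [terminal]
4. n3.ok = 3  [B.idx - 6]
5. n3.fin = 10  [10]
6. n5.val = true  [terminal]
7. n6.cnt = "qu"  [terminal]
8. n7.cnt = "yv"  [terminal]
9. n4.cnt = -8  [len(e₁.cnt) - 10]
10. n4.hot = -2  [len(e₁.cnt) - 4]
11. n3.off = 16  [D.hot + 18]
12. n3.acc = true  [D.hot > -3]
13. n1.lab = 26  [B.idx + A.off + 1]
14. n9.depth = true  [true]
15. n10.tag = -8  [terminal]
16. n11.val = true  [terminal]
17. n9.wid = true  [c.val == true]
18. n9.cnt = -9  [-9]
19. n8.cnt = 2  [S.cnt + 11]
20. n8.hot = 12  [S.cnt + 21]
21. n12.val = true  [terminal]
22. n0.wid = true  [c.val == true]
23. n0.cnt = 1  [(if c.val then D.hot else D.cnt) - 11]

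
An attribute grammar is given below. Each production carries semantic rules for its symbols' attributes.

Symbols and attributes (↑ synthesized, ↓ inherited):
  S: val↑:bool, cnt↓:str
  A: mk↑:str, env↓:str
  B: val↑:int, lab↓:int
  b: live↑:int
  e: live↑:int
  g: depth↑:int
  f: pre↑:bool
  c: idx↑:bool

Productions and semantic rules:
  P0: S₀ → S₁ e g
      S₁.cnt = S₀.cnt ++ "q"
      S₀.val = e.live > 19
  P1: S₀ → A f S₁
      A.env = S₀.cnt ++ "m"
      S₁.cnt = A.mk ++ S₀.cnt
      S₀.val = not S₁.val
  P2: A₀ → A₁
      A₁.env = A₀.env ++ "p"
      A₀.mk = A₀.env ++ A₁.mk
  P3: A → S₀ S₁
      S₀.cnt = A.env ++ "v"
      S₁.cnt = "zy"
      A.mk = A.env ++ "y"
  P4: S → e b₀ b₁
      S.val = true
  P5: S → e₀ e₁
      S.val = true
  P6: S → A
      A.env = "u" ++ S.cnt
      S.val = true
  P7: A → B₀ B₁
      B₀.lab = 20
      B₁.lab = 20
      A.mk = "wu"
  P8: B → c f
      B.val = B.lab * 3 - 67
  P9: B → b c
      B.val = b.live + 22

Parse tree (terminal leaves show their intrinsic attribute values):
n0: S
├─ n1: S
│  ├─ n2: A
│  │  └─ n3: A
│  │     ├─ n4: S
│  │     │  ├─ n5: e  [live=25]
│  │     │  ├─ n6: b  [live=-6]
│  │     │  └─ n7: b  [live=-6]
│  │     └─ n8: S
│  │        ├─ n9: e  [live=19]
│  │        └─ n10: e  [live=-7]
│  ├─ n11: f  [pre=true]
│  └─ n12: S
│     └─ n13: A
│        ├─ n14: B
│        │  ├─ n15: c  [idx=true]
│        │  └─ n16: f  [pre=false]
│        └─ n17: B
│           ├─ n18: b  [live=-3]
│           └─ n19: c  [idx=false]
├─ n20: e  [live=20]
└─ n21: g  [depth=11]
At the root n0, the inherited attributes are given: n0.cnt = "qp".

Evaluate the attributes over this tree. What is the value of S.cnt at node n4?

1. n0.cnt = "qp"  [given at root]
2. n1.cnt = "qpq"  [S₀.cnt ++ "q"]
3. n2.env = "qpqm"  [S₀.cnt ++ "m"]
4. n3.env = "qpqmp"  [A₀.env ++ "p"]
5. n4.cnt = "qpqmpv"  [A.env ++ "v"]
6. n5.live = 25  [terminal]
7. n6.live = -6  [terminal]
8. n7.live = -6  [terminal]
9. n4.val = true  [true]
10. n8.cnt = "zy"  ["zy"]
11. n9.live = 19  [terminal]
12. n10.live = -7  [terminal]
13. n8.val = true  [true]
14. n3.mk = "qpqmpy"  [A.env ++ "y"]
15. n2.mk = "qpqmqpqmpy"  [A₀.env ++ A₁.mk]
16. n11.pre = true  [terminal]
17. n12.cnt = "qpqmqpqmpyqpq"  [A.mk ++ S₀.cnt]
18. n13.env = "uqpqmqpqmpyqpq"  ["u" ++ S.cnt]
19. n14.lab = 20  [20]
20. n15.idx = true  [terminal]
21. n16.pre = false  [terminal]
22. n14.val = -7  [B.lab * 3 - 67]
23. n17.lab = 20  [20]
24. n18.live = -3  [terminal]
25. n19.idx = false  [terminal]
26. n17.val = 19  [b.live + 22]
27. n13.mk = "wu"  ["wu"]
28. n12.val = true  [true]
29. n1.val = false  [not S₁.val]
30. n20.live = 20  [terminal]
31. n21.depth = 11  [terminal]
32. n0.val = true  [e.live > 19]

"qpqmpv"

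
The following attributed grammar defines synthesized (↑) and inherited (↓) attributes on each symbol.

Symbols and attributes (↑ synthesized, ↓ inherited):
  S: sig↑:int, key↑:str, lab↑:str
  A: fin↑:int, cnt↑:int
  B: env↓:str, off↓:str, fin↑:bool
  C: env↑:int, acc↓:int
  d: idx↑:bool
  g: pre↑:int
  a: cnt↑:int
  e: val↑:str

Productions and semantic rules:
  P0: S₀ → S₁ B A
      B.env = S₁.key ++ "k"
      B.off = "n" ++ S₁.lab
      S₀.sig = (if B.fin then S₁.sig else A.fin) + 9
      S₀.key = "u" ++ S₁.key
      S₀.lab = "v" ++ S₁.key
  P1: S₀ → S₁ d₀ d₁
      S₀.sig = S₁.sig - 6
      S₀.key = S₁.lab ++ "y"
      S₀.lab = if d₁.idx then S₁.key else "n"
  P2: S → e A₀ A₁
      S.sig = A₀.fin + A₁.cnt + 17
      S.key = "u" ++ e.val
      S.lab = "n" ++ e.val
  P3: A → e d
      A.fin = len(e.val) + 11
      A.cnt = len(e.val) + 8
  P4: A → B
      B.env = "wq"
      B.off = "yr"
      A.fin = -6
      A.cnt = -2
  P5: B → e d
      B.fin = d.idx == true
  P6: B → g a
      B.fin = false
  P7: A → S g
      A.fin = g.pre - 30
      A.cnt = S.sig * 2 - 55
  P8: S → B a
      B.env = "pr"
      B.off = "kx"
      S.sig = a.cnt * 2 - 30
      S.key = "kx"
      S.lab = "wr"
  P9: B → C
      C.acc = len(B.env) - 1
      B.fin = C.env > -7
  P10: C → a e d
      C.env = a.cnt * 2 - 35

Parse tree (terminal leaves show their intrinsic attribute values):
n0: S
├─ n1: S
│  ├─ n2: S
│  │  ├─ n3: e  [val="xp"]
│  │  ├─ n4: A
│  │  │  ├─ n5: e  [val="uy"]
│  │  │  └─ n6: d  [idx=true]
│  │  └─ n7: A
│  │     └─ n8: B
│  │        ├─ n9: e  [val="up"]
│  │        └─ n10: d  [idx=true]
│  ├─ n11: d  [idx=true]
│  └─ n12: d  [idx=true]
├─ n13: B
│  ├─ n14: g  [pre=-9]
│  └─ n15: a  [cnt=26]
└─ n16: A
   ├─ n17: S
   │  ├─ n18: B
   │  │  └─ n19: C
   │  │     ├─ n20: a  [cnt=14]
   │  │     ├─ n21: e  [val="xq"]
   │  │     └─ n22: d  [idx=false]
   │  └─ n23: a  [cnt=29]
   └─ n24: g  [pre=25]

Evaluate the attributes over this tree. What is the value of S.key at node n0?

1. n3.val = "xp"  [terminal]
2. n5.val = "uy"  [terminal]
3. n6.idx = true  [terminal]
4. n4.fin = 13  [len(e.val) + 11]
5. n4.cnt = 10  [len(e.val) + 8]
6. n8.env = "wq"  ["wq"]
7. n8.off = "yr"  ["yr"]
8. n9.val = "up"  [terminal]
9. n10.idx = true  [terminal]
10. n8.fin = true  [d.idx == true]
11. n7.fin = -6  [-6]
12. n7.cnt = -2  [-2]
13. n2.sig = 28  [A₀.fin + A₁.cnt + 17]
14. n2.key = "uxp"  ["u" ++ e.val]
15. n2.lab = "nxp"  ["n" ++ e.val]
16. n11.idx = true  [terminal]
17. n12.idx = true  [terminal]
18. n1.sig = 22  [S₁.sig - 6]
19. n1.key = "nxpy"  [S₁.lab ++ "y"]
20. n1.lab = "uxp"  [if d₁.idx then S₁.key else "n"]
21. n13.env = "nxpyk"  [S₁.key ++ "k"]
22. n13.off = "nuxp"  ["n" ++ S₁.lab]
23. n14.pre = -9  [terminal]
24. n15.cnt = 26  [terminal]
25. n13.fin = false  [false]
26. n18.env = "pr"  ["pr"]
27. n18.off = "kx"  ["kx"]
28. n19.acc = 1  [len(B.env) - 1]
29. n20.cnt = 14  [terminal]
30. n21.val = "xq"  [terminal]
31. n22.idx = false  [terminal]
32. n19.env = -7  [a.cnt * 2 - 35]
33. n18.fin = false  [C.env > -7]
34. n23.cnt = 29  [terminal]
35. n17.sig = 28  [a.cnt * 2 - 30]
36. n17.key = "kx"  ["kx"]
37. n17.lab = "wr"  ["wr"]
38. n24.pre = 25  [terminal]
39. n16.fin = -5  [g.pre - 30]
40. n16.cnt = 1  [S.sig * 2 - 55]
41. n0.sig = 4  [(if B.fin then S₁.sig else A.fin) + 9]
42. n0.key = "unxpy"  ["u" ++ S₁.key]
43. n0.lab = "vnxpy"  ["v" ++ S₁.key]

"unxpy"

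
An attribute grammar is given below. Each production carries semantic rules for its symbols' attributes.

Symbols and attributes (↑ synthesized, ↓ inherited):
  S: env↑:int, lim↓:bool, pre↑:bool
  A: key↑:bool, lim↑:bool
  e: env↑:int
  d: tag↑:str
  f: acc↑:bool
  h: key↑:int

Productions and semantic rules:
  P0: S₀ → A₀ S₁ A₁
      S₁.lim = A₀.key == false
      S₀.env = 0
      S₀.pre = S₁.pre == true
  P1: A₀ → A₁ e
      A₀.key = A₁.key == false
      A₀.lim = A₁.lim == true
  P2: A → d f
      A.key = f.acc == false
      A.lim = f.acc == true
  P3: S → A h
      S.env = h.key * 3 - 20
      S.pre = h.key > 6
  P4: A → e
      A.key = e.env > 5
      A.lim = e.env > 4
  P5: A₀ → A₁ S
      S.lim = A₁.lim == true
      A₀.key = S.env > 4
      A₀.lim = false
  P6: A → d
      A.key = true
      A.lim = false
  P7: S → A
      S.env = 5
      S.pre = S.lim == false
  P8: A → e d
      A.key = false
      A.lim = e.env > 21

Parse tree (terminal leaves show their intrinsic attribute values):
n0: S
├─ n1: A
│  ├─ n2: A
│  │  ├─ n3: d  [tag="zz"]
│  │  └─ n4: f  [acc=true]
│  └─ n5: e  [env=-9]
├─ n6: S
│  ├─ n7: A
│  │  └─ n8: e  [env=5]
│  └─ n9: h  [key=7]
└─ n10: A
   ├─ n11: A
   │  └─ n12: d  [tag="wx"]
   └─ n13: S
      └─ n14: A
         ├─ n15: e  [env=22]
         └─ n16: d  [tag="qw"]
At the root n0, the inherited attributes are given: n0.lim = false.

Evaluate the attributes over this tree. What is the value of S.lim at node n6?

false

1. n0.lim = false  [given at root]
2. n3.tag = "zz"  [terminal]
3. n4.acc = true  [terminal]
4. n2.key = false  [f.acc == false]
5. n2.lim = true  [f.acc == true]
6. n5.env = -9  [terminal]
7. n1.key = true  [A₁.key == false]
8. n1.lim = true  [A₁.lim == true]
9. n6.lim = false  [A₀.key == false]
10. n8.env = 5  [terminal]
11. n7.key = false  [e.env > 5]
12. n7.lim = true  [e.env > 4]
13. n9.key = 7  [terminal]
14. n6.env = 1  [h.key * 3 - 20]
15. n6.pre = true  [h.key > 6]
16. n12.tag = "wx"  [terminal]
17. n11.key = true  [true]
18. n11.lim = false  [false]
19. n13.lim = false  [A₁.lim == true]
20. n15.env = 22  [terminal]
21. n16.tag = "qw"  [terminal]
22. n14.key = false  [false]
23. n14.lim = true  [e.env > 21]
24. n13.env = 5  [5]
25. n13.pre = true  [S.lim == false]
26. n10.key = true  [S.env > 4]
27. n10.lim = false  [false]
28. n0.env = 0  [0]
29. n0.pre = true  [S₁.pre == true]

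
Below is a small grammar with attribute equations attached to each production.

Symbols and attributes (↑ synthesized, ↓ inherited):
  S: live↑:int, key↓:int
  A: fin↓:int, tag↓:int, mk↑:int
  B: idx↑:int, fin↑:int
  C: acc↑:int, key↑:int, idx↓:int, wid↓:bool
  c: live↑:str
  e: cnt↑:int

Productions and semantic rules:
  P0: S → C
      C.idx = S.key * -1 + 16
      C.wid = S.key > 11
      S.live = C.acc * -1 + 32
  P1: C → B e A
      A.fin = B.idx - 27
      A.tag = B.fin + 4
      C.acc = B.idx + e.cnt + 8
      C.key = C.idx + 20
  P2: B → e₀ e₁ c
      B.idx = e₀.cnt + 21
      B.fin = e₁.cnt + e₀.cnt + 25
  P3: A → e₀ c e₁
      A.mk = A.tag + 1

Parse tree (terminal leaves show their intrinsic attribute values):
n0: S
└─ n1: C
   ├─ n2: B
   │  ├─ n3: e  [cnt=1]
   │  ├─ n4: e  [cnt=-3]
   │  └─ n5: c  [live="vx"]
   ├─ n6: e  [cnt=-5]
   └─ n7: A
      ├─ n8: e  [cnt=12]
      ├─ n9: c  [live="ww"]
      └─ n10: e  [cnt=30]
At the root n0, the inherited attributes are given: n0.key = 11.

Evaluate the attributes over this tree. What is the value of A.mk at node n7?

1. n0.key = 11  [given at root]
2. n1.idx = 5  [S.key * -1 + 16]
3. n1.wid = false  [S.key > 11]
4. n3.cnt = 1  [terminal]
5. n4.cnt = -3  [terminal]
6. n5.live = "vx"  [terminal]
7. n2.idx = 22  [e₀.cnt + 21]
8. n2.fin = 23  [e₁.cnt + e₀.cnt + 25]
9. n6.cnt = -5  [terminal]
10. n7.fin = -5  [B.idx - 27]
11. n7.tag = 27  [B.fin + 4]
12. n8.cnt = 12  [terminal]
13. n9.live = "ww"  [terminal]
14. n10.cnt = 30  [terminal]
15. n7.mk = 28  [A.tag + 1]
16. n1.acc = 25  [B.idx + e.cnt + 8]
17. n1.key = 25  [C.idx + 20]
18. n0.live = 7  [C.acc * -1 + 32]

28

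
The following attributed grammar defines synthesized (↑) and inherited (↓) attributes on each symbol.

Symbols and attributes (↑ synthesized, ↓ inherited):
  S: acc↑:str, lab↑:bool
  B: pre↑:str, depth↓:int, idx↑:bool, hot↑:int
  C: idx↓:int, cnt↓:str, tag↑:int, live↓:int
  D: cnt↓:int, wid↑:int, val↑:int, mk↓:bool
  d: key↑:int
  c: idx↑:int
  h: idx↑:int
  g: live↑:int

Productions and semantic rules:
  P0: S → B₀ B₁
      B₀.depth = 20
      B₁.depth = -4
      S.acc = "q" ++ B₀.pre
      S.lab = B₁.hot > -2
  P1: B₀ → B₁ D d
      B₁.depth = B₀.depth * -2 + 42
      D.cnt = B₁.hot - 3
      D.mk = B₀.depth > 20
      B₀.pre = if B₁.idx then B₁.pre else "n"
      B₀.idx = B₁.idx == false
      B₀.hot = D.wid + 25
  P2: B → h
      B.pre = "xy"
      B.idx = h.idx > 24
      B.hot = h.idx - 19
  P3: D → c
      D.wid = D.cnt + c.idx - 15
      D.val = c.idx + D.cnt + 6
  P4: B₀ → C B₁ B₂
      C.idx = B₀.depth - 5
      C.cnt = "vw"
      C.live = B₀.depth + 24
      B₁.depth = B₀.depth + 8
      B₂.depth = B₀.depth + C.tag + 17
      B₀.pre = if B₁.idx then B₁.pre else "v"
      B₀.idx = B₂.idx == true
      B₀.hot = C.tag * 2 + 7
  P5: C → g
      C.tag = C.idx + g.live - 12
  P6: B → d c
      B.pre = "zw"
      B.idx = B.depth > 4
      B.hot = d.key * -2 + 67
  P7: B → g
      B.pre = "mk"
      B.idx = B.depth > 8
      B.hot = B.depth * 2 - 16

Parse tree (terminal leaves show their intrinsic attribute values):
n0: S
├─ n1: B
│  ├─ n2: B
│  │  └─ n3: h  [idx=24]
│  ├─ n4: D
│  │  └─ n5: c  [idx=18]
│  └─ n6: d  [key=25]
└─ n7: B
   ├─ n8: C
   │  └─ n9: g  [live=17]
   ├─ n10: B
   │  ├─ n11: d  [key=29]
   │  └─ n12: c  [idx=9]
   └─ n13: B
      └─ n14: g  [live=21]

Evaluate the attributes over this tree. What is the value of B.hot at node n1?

30

1. n1.depth = 20  [20]
2. n2.depth = 2  [B₀.depth * -2 + 42]
3. n3.idx = 24  [terminal]
4. n2.pre = "xy"  ["xy"]
5. n2.idx = false  [h.idx > 24]
6. n2.hot = 5  [h.idx - 19]
7. n4.cnt = 2  [B₁.hot - 3]
8. n4.mk = false  [B₀.depth > 20]
9. n5.idx = 18  [terminal]
10. n4.wid = 5  [D.cnt + c.idx - 15]
11. n4.val = 26  [c.idx + D.cnt + 6]
12. n6.key = 25  [terminal]
13. n1.pre = "n"  [if B₁.idx then B₁.pre else "n"]
14. n1.idx = true  [B₁.idx == false]
15. n1.hot = 30  [D.wid + 25]
16. n7.depth = -4  [-4]
17. n8.idx = -9  [B₀.depth - 5]
18. n8.cnt = "vw"  ["vw"]
19. n8.live = 20  [B₀.depth + 24]
20. n9.live = 17  [terminal]
21. n8.tag = -4  [C.idx + g.live - 12]
22. n10.depth = 4  [B₀.depth + 8]
23. n11.key = 29  [terminal]
24. n12.idx = 9  [terminal]
25. n10.pre = "zw"  ["zw"]
26. n10.idx = false  [B.depth > 4]
27. n10.hot = 9  [d.key * -2 + 67]
28. n13.depth = 9  [B₀.depth + C.tag + 17]
29. n14.live = 21  [terminal]
30. n13.pre = "mk"  ["mk"]
31. n13.idx = true  [B.depth > 8]
32. n13.hot = 2  [B.depth * 2 - 16]
33. n7.pre = "v"  [if B₁.idx then B₁.pre else "v"]
34. n7.idx = true  [B₂.idx == true]
35. n7.hot = -1  [C.tag * 2 + 7]
36. n0.acc = "qn"  ["q" ++ B₀.pre]
37. n0.lab = true  [B₁.hot > -2]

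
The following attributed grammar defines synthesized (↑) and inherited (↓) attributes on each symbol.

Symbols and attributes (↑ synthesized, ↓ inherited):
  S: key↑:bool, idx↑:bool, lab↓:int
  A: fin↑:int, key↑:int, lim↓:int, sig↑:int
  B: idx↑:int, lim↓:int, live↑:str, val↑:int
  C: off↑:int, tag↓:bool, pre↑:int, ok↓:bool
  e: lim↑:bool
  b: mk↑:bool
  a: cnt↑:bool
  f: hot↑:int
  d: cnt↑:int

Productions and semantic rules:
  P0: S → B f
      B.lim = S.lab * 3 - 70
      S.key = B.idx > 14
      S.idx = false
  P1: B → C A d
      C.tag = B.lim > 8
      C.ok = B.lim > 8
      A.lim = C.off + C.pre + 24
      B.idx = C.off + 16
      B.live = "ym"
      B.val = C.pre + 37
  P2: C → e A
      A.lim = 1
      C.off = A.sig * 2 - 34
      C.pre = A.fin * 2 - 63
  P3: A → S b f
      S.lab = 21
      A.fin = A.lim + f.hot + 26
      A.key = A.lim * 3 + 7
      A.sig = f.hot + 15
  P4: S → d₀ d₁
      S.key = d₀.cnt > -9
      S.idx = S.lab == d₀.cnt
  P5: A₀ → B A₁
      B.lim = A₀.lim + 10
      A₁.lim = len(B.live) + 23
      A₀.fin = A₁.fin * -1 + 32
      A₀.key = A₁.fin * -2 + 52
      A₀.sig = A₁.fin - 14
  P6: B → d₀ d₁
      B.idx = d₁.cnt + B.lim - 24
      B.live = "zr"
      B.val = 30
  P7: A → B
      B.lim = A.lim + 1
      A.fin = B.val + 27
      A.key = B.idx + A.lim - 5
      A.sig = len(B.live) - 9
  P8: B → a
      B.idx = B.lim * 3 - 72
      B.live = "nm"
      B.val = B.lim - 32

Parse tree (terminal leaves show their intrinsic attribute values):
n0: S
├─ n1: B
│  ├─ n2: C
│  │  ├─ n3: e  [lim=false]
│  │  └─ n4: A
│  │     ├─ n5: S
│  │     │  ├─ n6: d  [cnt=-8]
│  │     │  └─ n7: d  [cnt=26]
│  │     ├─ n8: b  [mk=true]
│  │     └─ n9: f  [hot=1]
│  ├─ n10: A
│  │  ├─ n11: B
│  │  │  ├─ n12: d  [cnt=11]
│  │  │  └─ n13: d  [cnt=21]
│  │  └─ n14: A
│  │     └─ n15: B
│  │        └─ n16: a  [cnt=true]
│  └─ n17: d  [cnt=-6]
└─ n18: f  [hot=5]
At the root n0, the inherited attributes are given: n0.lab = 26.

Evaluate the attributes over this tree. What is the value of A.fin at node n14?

1. n0.lab = 26  [given at root]
2. n1.lim = 8  [S.lab * 3 - 70]
3. n2.tag = false  [B.lim > 8]
4. n2.ok = false  [B.lim > 8]
5. n3.lim = false  [terminal]
6. n4.lim = 1  [1]
7. n5.lab = 21  [21]
8. n6.cnt = -8  [terminal]
9. n7.cnt = 26  [terminal]
10. n5.key = true  [d₀.cnt > -9]
11. n5.idx = false  [S.lab == d₀.cnt]
12. n8.mk = true  [terminal]
13. n9.hot = 1  [terminal]
14. n4.fin = 28  [A.lim + f.hot + 26]
15. n4.key = 10  [A.lim * 3 + 7]
16. n4.sig = 16  [f.hot + 15]
17. n2.off = -2  [A.sig * 2 - 34]
18. n2.pre = -7  [A.fin * 2 - 63]
19. n10.lim = 15  [C.off + C.pre + 24]
20. n11.lim = 25  [A₀.lim + 10]
21. n12.cnt = 11  [terminal]
22. n13.cnt = 21  [terminal]
23. n11.idx = 22  [d₁.cnt + B.lim - 24]
24. n11.live = "zr"  ["zr"]
25. n11.val = 30  [30]
26. n14.lim = 25  [len(B.live) + 23]
27. n15.lim = 26  [A.lim + 1]
28. n16.cnt = true  [terminal]
29. n15.idx = 6  [B.lim * 3 - 72]
30. n15.live = "nm"  ["nm"]
31. n15.val = -6  [B.lim - 32]
32. n14.fin = 21  [B.val + 27]
33. n14.key = 26  [B.idx + A.lim - 5]
34. n14.sig = -7  [len(B.live) - 9]
35. n10.fin = 11  [A₁.fin * -1 + 32]
36. n10.key = 10  [A₁.fin * -2 + 52]
37. n10.sig = 7  [A₁.fin - 14]
38. n17.cnt = -6  [terminal]
39. n1.idx = 14  [C.off + 16]
40. n1.live = "ym"  ["ym"]
41. n1.val = 30  [C.pre + 37]
42. n18.hot = 5  [terminal]
43. n0.key = false  [B.idx > 14]
44. n0.idx = false  [false]

21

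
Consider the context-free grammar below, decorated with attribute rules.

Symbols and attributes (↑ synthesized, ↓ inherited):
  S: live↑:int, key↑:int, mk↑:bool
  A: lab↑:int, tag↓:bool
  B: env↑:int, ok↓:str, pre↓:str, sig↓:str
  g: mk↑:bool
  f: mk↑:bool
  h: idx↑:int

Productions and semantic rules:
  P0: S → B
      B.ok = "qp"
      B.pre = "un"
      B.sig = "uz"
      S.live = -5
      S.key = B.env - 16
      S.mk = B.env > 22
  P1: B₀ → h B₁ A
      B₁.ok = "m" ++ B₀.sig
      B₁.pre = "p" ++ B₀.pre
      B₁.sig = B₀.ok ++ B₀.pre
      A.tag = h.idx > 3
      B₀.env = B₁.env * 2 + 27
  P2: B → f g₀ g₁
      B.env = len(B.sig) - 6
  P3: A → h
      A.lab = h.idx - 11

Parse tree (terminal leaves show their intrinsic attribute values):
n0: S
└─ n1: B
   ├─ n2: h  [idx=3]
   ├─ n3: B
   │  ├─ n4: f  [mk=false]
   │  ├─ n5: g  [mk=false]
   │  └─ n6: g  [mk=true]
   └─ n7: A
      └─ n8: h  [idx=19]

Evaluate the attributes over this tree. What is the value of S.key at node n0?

7

1. n1.ok = "qp"  ["qp"]
2. n1.pre = "un"  ["un"]
3. n1.sig = "uz"  ["uz"]
4. n2.idx = 3  [terminal]
5. n3.ok = "muz"  ["m" ++ B₀.sig]
6. n3.pre = "pun"  ["p" ++ B₀.pre]
7. n3.sig = "qpun"  [B₀.ok ++ B₀.pre]
8. n4.mk = false  [terminal]
9. n5.mk = false  [terminal]
10. n6.mk = true  [terminal]
11. n3.env = -2  [len(B.sig) - 6]
12. n7.tag = false  [h.idx > 3]
13. n8.idx = 19  [terminal]
14. n7.lab = 8  [h.idx - 11]
15. n1.env = 23  [B₁.env * 2 + 27]
16. n0.live = -5  [-5]
17. n0.key = 7  [B.env - 16]
18. n0.mk = true  [B.env > 22]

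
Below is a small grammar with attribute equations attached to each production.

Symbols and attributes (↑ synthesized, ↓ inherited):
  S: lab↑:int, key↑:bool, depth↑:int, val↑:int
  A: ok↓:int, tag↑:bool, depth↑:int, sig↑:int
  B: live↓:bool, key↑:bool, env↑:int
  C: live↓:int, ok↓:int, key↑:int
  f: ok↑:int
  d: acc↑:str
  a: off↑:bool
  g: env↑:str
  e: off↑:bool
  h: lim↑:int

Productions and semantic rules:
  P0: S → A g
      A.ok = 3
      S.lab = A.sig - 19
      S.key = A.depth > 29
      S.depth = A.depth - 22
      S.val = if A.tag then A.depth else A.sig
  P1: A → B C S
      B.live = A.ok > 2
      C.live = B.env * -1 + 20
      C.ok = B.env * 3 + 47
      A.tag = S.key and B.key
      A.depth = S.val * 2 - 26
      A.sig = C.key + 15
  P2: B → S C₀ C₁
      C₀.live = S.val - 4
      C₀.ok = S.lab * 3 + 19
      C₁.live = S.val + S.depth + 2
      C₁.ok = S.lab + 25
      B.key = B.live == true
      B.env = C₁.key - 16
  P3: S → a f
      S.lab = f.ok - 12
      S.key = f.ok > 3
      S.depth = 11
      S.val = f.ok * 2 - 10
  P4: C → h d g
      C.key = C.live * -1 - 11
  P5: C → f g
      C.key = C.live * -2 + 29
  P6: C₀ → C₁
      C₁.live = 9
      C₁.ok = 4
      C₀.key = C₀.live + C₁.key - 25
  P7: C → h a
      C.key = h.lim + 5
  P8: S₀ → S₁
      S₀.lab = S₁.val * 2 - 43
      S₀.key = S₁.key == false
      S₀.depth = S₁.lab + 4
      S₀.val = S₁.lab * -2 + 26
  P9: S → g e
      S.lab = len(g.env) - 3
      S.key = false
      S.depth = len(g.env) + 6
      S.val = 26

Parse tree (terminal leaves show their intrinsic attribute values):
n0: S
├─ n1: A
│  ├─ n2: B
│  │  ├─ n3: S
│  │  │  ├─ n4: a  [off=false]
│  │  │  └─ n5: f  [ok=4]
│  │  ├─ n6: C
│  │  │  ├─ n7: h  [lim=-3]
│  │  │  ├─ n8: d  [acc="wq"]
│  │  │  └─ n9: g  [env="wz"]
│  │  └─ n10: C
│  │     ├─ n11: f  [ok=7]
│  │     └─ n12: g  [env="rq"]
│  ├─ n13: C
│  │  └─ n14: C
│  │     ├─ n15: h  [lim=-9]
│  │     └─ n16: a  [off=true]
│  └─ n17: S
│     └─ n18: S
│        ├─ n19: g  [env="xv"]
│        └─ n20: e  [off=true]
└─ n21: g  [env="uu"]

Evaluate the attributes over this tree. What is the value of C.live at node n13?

29

1. n1.ok = 3  [3]
2. n2.live = true  [A.ok > 2]
3. n4.off = false  [terminal]
4. n5.ok = 4  [terminal]
5. n3.lab = -8  [f.ok - 12]
6. n3.key = true  [f.ok > 3]
7. n3.depth = 11  [11]
8. n3.val = -2  [f.ok * 2 - 10]
9. n6.live = -6  [S.val - 4]
10. n6.ok = -5  [S.lab * 3 + 19]
11. n7.lim = -3  [terminal]
12. n8.acc = "wq"  [terminal]
13. n9.env = "wz"  [terminal]
14. n6.key = -5  [C.live * -1 - 11]
15. n10.live = 11  [S.val + S.depth + 2]
16. n10.ok = 17  [S.lab + 25]
17. n11.ok = 7  [terminal]
18. n12.env = "rq"  [terminal]
19. n10.key = 7  [C.live * -2 + 29]
20. n2.key = true  [B.live == true]
21. n2.env = -9  [C₁.key - 16]
22. n13.live = 29  [B.env * -1 + 20]
23. n13.ok = 20  [B.env * 3 + 47]
24. n14.live = 9  [9]
25. n14.ok = 4  [4]
26. n15.lim = -9  [terminal]
27. n16.off = true  [terminal]
28. n14.key = -4  [h.lim + 5]
29. n13.key = 0  [C₀.live + C₁.key - 25]
30. n19.env = "xv"  [terminal]
31. n20.off = true  [terminal]
32. n18.lab = -1  [len(g.env) - 3]
33. n18.key = false  [false]
34. n18.depth = 8  [len(g.env) + 6]
35. n18.val = 26  [26]
36. n17.lab = 9  [S₁.val * 2 - 43]
37. n17.key = true  [S₁.key == false]
38. n17.depth = 3  [S₁.lab + 4]
39. n17.val = 28  [S₁.lab * -2 + 26]
40. n1.tag = true  [S.key and B.key]
41. n1.depth = 30  [S.val * 2 - 26]
42. n1.sig = 15  [C.key + 15]
43. n21.env = "uu"  [terminal]
44. n0.lab = -4  [A.sig - 19]
45. n0.key = true  [A.depth > 29]
46. n0.depth = 8  [A.depth - 22]
47. n0.val = 30  [if A.tag then A.depth else A.sig]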